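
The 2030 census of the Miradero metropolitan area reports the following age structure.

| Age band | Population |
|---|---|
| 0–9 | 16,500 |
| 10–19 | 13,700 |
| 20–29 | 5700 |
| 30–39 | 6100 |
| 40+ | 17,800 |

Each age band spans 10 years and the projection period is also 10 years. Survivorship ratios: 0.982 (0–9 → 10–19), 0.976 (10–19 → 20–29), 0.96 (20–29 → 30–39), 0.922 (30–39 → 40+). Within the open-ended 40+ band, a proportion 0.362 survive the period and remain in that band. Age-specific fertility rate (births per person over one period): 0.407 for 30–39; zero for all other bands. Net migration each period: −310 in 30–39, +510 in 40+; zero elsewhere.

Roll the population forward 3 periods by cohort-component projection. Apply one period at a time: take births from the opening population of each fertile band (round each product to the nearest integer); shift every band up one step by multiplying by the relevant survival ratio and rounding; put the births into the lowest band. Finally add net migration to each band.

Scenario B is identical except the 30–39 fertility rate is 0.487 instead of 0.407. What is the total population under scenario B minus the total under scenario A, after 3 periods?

1877

Call the groups 1 to 5, youngest first.
After projecting period 1:
Births: 6100 × 0.407 = 2483
Group 2: 16500 × 0.982 = 16203
Group 3: 13700 × 0.976 = 13371
Group 4: 5700 × 0.96 = 5472
Group 5: 6100 × 0.922 + 17800 × 0.362 = 5624 + 6444 = 12068
Net migration: Group 4 − 310 → 5162; Group 5 + 510 → 12578
Population now: 0–9=2483, 10–19=16203, 20–29=13371, 30–39=5162, 40+=12578
After projecting period 2:
Births: 5162 × 0.407 = 2101
Group 2: 2483 × 0.982 = 2438
Group 3: 16203 × 0.976 = 15814
Group 4: 13371 × 0.96 = 12836
Group 5: 5162 × 0.922 + 12578 × 0.362 = 4759 + 4553 = 9312
Net migration: Group 4 − 310 → 12526; Group 5 + 510 → 9822
Population now: 0–9=2101, 10–19=2438, 20–29=15814, 30–39=12526, 40+=9822
After projecting period 3:
Births: 12526 × 0.407 = 5098
Group 2: 2101 × 0.982 = 2063
Group 3: 2438 × 0.976 = 2379
Group 4: 15814 × 0.96 = 15181
Group 5: 12526 × 0.922 + 9822 × 0.362 = 11549 + 3556 = 15105
Net migration: Group 4 − 310 → 14871; Group 5 + 510 → 15615
Population now: 0–9=5098, 10–19=2063, 20–29=2379, 30–39=14871, 40+=15615
Scenario A total after 3 periods: 40026
Scenario B projection —
After projecting period 1:
Births: 6100 × 0.487 = 2971
Group 2: 16500 × 0.982 = 16203
Group 3: 13700 × 0.976 = 13371
Group 4: 5700 × 0.96 = 5472
Group 5: 6100 × 0.922 + 17800 × 0.362 = 5624 + 6444 = 12068
Net migration: Group 4 − 310 → 5162; Group 5 + 510 → 12578
Population now: 0–9=2971, 10–19=16203, 20–29=13371, 30–39=5162, 40+=12578
After projecting period 2:
Births: 5162 × 0.487 = 2514
Group 2: 2971 × 0.982 = 2918
Group 3: 16203 × 0.976 = 15814
Group 4: 13371 × 0.96 = 12836
Group 5: 5162 × 0.922 + 12578 × 0.362 = 4759 + 4553 = 9312
Net migration: Group 4 − 310 → 12526; Group 5 + 510 → 9822
Population now: 0–9=2514, 10–19=2918, 20–29=15814, 30–39=12526, 40+=9822
After projecting period 3:
Births: 12526 × 0.487 = 6100
Group 2: 2514 × 0.982 = 2469
Group 3: 2918 × 0.976 = 2848
Group 4: 15814 × 0.96 = 15181
Group 5: 12526 × 0.922 + 9822 × 0.362 = 11549 + 3556 = 15105
Net migration: Group 4 − 310 → 14871; Group 5 + 510 → 15615
Population now: 0–9=6100, 10–19=2469, 20–29=2848, 30–39=14871, 40+=15615
Scenario B total after 3 periods: 41903
Difference B − A = 41903 − 40026 = 1877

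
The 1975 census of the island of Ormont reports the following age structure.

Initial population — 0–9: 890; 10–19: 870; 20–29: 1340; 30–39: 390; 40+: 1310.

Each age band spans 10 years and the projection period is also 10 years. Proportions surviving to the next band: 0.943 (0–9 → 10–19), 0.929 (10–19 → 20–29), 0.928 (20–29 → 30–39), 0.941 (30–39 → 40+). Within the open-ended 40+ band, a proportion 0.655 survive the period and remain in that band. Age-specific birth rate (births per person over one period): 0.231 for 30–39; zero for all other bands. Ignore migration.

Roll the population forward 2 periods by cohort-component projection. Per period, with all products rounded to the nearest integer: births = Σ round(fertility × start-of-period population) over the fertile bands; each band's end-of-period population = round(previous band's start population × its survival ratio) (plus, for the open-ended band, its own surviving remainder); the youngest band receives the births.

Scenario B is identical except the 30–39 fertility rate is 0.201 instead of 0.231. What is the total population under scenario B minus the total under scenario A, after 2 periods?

— Period 1 —
Births: 390 × 0.231 = 90
10–19: 890 × 0.943 = 839
20–29: 870 × 0.929 = 808
30–39: 1340 × 0.928 = 1244
40+: 390 × 0.941 + 1310 × 0.655 = 367 + 858 = 1225
End of period: [90, 839, 808, 1244, 1225]
— Period 2 —
Births: 1244 × 0.231 = 287
10–19: 90 × 0.943 = 85
20–29: 839 × 0.929 = 779
30–39: 808 × 0.928 = 750
40+: 1244 × 0.941 + 1225 × 0.655 = 1171 + 802 = 1973
End of period: [287, 85, 779, 750, 1973]
Scenario A total after 2 periods: 3874
Scenario B projection —
— Period 1 —
Births: 390 × 0.201 = 78
10–19: 890 × 0.943 = 839
20–29: 870 × 0.929 = 808
30–39: 1340 × 0.928 = 1244
40+: 390 × 0.941 + 1310 × 0.655 = 367 + 858 = 1225
End of period: [78, 839, 808, 1244, 1225]
— Period 2 —
Births: 1244 × 0.201 = 250
10–19: 78 × 0.943 = 74
20–29: 839 × 0.929 = 779
30–39: 808 × 0.928 = 750
40+: 1244 × 0.941 + 1225 × 0.655 = 1171 + 802 = 1973
End of period: [250, 74, 779, 750, 1973]
Scenario B total after 2 periods: 3826
Difference B − A = 3826 − 3874 = -48

-48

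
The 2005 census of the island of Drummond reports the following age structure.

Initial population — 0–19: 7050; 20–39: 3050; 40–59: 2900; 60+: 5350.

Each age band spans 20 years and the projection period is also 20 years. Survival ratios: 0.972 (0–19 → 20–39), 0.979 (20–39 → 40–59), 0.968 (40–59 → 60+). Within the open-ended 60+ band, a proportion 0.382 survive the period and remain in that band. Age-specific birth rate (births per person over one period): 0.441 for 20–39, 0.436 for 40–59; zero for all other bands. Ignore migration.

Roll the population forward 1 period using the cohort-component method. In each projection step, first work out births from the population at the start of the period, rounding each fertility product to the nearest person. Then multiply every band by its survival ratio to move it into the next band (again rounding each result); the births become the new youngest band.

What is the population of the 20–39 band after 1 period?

6853

Period 1:
Births: 3050 × 0.441 = 1345, 2900 × 0.436 = 1264 → total 2609
20–39: 7050 × 0.972 = 6853
40–59: 3050 × 0.979 = 2986
60+: 2900 × 0.968 + 5350 × 0.382 = 2807 + 2044 = 4851
→ [2609, 6853, 2986, 4851]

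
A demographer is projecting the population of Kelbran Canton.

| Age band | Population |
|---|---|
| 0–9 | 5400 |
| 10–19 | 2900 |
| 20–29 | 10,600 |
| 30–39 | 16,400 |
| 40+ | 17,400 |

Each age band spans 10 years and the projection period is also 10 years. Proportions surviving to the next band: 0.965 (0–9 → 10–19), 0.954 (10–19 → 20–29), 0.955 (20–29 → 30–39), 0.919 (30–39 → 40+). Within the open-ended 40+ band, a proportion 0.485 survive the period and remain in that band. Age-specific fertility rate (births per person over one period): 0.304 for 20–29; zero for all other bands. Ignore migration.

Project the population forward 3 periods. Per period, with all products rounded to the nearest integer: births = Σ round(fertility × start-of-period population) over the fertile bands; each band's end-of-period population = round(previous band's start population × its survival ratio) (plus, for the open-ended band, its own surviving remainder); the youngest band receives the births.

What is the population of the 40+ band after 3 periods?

(Groups numbered youngest = 1 to oldest = 5.)
— Period 1 —
Births: 10600 × 0.304 = 3222
Group 2: 5400 × 0.965 = 5211
Group 3: 2900 × 0.954 = 2767
Group 4: 10600 × 0.955 = 10123
Group 5: 16400 × 0.919 + 17400 × 0.485 = 15072 + 8439 = 23511
End of period: [3222, 5211, 2767, 10123, 23511]
— Period 2 —
Births: 2767 × 0.304 = 841
Group 2: 3222 × 0.965 = 3109
Group 3: 5211 × 0.954 = 4971
Group 4: 2767 × 0.955 = 2642
Group 5: 10123 × 0.919 + 23511 × 0.485 = 9303 + 11403 = 20706
End of period: [841, 3109, 4971, 2642, 20706]
— Period 3 —
Births: 4971 × 0.304 = 1511
Group 2: 841 × 0.965 = 812
Group 3: 3109 × 0.954 = 2966
Group 4: 4971 × 0.955 = 4747
Group 5: 2642 × 0.919 + 20706 × 0.485 = 2428 + 10042 = 12470
End of period: [1511, 812, 2966, 4747, 12470]

12470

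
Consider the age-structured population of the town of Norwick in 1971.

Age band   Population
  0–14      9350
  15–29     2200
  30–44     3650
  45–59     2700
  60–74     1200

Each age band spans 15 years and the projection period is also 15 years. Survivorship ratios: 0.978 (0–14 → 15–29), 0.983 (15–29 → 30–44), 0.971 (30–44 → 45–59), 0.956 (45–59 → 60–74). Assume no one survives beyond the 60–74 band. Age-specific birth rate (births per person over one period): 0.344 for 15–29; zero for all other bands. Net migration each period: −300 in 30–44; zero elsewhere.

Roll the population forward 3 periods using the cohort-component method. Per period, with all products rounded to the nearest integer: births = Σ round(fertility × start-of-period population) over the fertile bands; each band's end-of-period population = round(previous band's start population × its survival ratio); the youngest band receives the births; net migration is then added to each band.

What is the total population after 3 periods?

Numbering the groups 1..5 from youngest to oldest:
[period 1]
Births: 2200 × 0.344 = 757
Group 2: 9350 × 0.978 = 9144
Group 3: 2200 × 0.983 = 2163
Group 4: 3650 × 0.971 = 3544
Group 5: 2700 × 0.956 = 2581
Net migration: Group 3 − 300 → 1863
Giving 757 / 9144 / 1863 / 3544 / 2581.
[period 2]
Births: 9144 × 0.344 = 3146
Group 2: 757 × 0.978 = 740
Group 3: 9144 × 0.983 = 8989
Group 4: 1863 × 0.971 = 1809
Group 5: 3544 × 0.956 = 3388
Net migration: Group 3 − 300 → 8689
Giving 3146 / 740 / 8689 / 1809 / 3388.
[period 3]
Births: 740 × 0.344 = 255
Group 2: 3146 × 0.978 = 3077
Group 3: 740 × 0.983 = 727
Group 4: 8689 × 0.971 = 8437
Group 5: 1809 × 0.956 = 1729
Net migration: Group 3 − 300 → 427
Giving 255 / 3077 / 427 / 8437 / 1729.
Total after period 3: 255 + 3077 + 427 + 8437 + 1729 = 13925

13925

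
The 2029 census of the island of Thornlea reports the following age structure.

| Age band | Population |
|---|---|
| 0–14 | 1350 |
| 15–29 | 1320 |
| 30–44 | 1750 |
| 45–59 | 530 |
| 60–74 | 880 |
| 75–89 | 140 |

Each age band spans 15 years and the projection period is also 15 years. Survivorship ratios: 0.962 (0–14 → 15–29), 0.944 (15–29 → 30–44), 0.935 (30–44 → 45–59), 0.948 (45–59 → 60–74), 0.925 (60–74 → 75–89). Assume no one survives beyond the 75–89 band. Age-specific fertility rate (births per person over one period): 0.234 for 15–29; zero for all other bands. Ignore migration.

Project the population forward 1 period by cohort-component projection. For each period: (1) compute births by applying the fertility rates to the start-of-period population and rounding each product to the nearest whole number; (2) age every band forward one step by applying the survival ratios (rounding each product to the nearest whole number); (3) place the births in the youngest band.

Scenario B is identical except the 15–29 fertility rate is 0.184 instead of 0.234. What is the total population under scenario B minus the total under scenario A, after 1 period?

-66

[period 1]
Births: 1320 × 0.234 = 309
15–29: 1350 × 0.962 = 1299
30–44: 1320 × 0.944 = 1246
45–59: 1750 × 0.935 = 1636
60–74: 530 × 0.948 = 502
75–89: 880 × 0.925 = 814
Giving 309 / 1299 / 1246 / 1636 / 502 / 814.
Scenario A total after 1 period: 5806
Scenario B projection —
[period 1]
Births: 1320 × 0.184 = 243
15–29: 1350 × 0.962 = 1299
30–44: 1320 × 0.944 = 1246
45–59: 1750 × 0.935 = 1636
60–74: 530 × 0.948 = 502
75–89: 880 × 0.925 = 814
Giving 243 / 1299 / 1246 / 1636 / 502 / 814.
Scenario B total after 1 period: 5740
Difference B − A = 5740 − 5806 = -66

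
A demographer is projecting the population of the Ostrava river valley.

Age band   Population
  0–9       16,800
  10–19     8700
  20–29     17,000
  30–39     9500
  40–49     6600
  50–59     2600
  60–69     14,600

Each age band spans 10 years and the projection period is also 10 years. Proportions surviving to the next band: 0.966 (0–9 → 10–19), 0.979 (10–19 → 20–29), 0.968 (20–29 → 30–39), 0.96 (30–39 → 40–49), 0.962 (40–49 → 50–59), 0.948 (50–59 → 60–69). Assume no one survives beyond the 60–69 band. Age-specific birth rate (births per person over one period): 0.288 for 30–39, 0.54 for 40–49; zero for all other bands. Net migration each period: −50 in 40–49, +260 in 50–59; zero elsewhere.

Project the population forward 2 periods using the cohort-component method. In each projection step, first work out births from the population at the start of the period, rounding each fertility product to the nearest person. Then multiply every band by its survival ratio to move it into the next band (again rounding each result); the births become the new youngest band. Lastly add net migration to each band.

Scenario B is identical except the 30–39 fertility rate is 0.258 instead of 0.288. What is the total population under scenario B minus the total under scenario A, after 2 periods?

Call the bands 1 to 7, youngest first.
[period 1]
Births: 9500 × 0.288 = 2736, 6600 × 0.54 = 3564 ⇒ total 6300
Band 2: 16800 × 0.966 = 16229
Band 3: 8700 × 0.979 = 8517
Band 4: 17000 × 0.968 = 16456
Band 5: 9500 × 0.96 = 9120
Band 6: 6600 × 0.962 = 6349
Band 7: 2600 × 0.948 = 2465
Net migration: Band 5 − 50 → 9070; Band 6 + 260 → 6609
→ [6300, 16229, 8517, 16456, 9070, 6609, 2465]
[period 2]
Births: 16456 × 0.288 = 4739, 9070 × 0.54 = 4898 ⇒ total 9637
Band 2: 6300 × 0.966 = 6086
Band 3: 16229 × 0.979 = 15888
Band 4: 8517 × 0.968 = 8244
Band 5: 16456 × 0.96 = 15798
Band 6: 9070 × 0.962 = 8725
Band 7: 6609 × 0.948 = 6265
Net migration: Band 5 − 50 → 15748; Band 6 + 260 → 8985
→ [9637, 6086, 15888, 8244, 15748, 8985, 6265]
Scenario A total after 2 periods: 70853
Scenario B projection —
[period 1]
Births: 9500 × 0.258 = 2451, 6600 × 0.54 = 3564 ⇒ total 6015
Band 2: 16800 × 0.966 = 16229
Band 3: 8700 × 0.979 = 8517
Band 4: 17000 × 0.968 = 16456
Band 5: 9500 × 0.96 = 9120
Band 6: 6600 × 0.962 = 6349
Band 7: 2600 × 0.948 = 2465
Net migration: Band 5 − 50 → 9070; Band 6 + 260 → 6609
→ [6015, 16229, 8517, 16456, 9070, 6609, 2465]
[period 2]
Births: 16456 × 0.258 = 4246, 9070 × 0.54 = 4898 ⇒ total 9144
Band 2: 6015 × 0.966 = 5810
Band 3: 16229 × 0.979 = 15888
Band 4: 8517 × 0.968 = 8244
Band 5: 16456 × 0.96 = 15798
Band 6: 9070 × 0.962 = 8725
Band 7: 6609 × 0.948 = 6265
Net migration: Band 5 − 50 → 15748; Band 6 + 260 → 8985
→ [9144, 5810, 15888, 8244, 15748, 8985, 6265]
Scenario B total after 2 periods: 70084
Difference B − A = 70084 − 70853 = -769

-769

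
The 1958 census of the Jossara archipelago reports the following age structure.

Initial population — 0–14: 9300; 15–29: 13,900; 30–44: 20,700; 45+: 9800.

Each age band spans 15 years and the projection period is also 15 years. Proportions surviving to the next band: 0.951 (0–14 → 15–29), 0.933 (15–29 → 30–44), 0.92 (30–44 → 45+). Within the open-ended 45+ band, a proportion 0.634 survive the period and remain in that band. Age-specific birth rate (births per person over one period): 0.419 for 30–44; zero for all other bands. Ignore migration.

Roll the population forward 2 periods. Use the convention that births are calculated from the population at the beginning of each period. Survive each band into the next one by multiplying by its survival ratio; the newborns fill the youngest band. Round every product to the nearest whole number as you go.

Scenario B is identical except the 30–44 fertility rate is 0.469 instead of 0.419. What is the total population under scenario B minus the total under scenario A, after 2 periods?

1632

(Bands numbered youngest = 1 to oldest = 4.)
— Period 1 —
Births: 20700 × 0.419 = 8673
Band 2: 9300 × 0.951 = 8844
Band 3: 13900 × 0.933 = 12969
Band 4: 20700 × 0.92 + 9800 × 0.634 = 19044 + 6213 = 25257
End of period: [8673, 8844, 12969, 25257]
— Period 2 —
Births: 12969 × 0.419 = 5434
Band 2: 8673 × 0.951 = 8248
Band 3: 8844 × 0.933 = 8251
Band 4: 12969 × 0.92 + 25257 × 0.634 = 11931 + 16013 = 27944
End of period: [5434, 8248, 8251, 27944]
Scenario A total after 2 periods: 49877
Scenario B projection —
— Period 1 —
Births: 20700 × 0.469 = 9708
Band 2: 9300 × 0.951 = 8844
Band 3: 13900 × 0.933 = 12969
Band 4: 20700 × 0.92 + 9800 × 0.634 = 19044 + 6213 = 25257
End of period: [9708, 8844, 12969, 25257]
— Period 2 —
Births: 12969 × 0.469 = 6082
Band 2: 9708 × 0.951 = 9232
Band 3: 8844 × 0.933 = 8251
Band 4: 12969 × 0.92 + 25257 × 0.634 = 11931 + 16013 = 27944
End of period: [6082, 9232, 8251, 27944]
Scenario B total after 2 periods: 51509
Difference B − A = 51509 − 49877 = 1632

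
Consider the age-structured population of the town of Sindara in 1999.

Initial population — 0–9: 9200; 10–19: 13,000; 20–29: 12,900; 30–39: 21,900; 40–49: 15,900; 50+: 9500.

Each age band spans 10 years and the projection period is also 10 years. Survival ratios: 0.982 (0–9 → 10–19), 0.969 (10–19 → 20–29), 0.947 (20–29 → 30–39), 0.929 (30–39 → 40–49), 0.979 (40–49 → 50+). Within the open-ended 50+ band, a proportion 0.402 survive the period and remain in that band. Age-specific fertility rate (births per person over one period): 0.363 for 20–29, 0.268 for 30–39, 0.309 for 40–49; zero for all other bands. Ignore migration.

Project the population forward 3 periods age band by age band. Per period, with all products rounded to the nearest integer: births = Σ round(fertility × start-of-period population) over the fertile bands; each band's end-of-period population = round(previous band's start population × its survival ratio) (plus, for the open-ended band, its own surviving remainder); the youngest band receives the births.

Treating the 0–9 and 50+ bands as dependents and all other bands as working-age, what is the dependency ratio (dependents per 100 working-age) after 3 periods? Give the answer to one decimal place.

67.0

Period 1.
Births: 12900 * 0.363 = 4683  |  21900 * 0.268 = 5869  |  15900 * 0.309 = 4913 — total 15465
10–19: 9200 * 0.982 = 9034
20–29: 13000 * 0.969 = 12597
30–39: 12900 * 0.947 = 12216
40–49: 21900 * 0.929 = 20345
50+: 15900 * 0.979 + 9500 * 0.402 = 15566 + 3819 = 19385
End of period: [15465, 9034, 12597, 12216, 20345, 19385]
Period 2.
Births: 12597 * 0.363 = 4573  |  12216 * 0.268 = 3274  |  20345 * 0.309 = 6287 — total 14134
10–19: 15465 * 0.982 = 15187
20–29: 9034 * 0.969 = 8754
30–39: 12597 * 0.947 = 11929
40–49: 12216 * 0.929 = 11349
50+: 20345 * 0.979 + 19385 * 0.402 = 19918 + 7793 = 27711
End of period: [14134, 15187, 8754, 11929, 11349, 27711]
Period 3.
Births: 8754 * 0.363 = 3178  |  11929 * 0.268 = 3197  |  11349 * 0.309 = 3507 — total 9882
10–19: 14134 * 0.982 = 13880
20–29: 15187 * 0.969 = 14716
30–39: 8754 * 0.947 = 8290
40–49: 11929 * 0.929 = 11082
50+: 11349 * 0.979 + 27711 * 0.402 = 11111 + 11140 = 22251
End of period: [9882, 13880, 14716, 8290, 11082, 22251]
Dependents (band 0–9 + band 50+) = 9882 + 22251 = 32133; working-age = 47968; ratio = 32133/47968 × 100 = 67.0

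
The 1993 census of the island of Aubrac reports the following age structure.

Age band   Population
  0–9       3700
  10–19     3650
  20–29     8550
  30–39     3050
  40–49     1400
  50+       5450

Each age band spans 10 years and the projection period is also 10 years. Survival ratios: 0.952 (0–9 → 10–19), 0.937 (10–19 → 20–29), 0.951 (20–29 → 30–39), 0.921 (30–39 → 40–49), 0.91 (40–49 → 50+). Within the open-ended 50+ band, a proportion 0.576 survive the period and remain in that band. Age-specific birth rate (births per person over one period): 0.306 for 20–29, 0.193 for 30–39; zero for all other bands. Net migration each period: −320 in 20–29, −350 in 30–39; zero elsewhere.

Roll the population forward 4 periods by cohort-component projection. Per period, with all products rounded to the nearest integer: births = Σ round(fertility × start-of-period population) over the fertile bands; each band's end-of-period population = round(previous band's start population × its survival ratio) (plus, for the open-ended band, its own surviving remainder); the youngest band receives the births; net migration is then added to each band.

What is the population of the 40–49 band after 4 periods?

Let band 1 be 0–9 through band 6 = 50+.
Period 1:
Births: 8550 * 0.306 = 2616, 3050 * 0.193 = 589 — total 3205
Band 2: 3700 * 0.952 = 3522
Band 3: 3650 * 0.937 = 3420
Band 4: 8550 * 0.951 = 8131
Band 5: 3050 * 0.921 = 2809
Band 6: 1400 * 0.91 + 5450 * 0.576 = 1274 + 3139 = 4413
Net migration: Band 3 − 320 → 3100; Band 4 − 350 → 7781
Population now: 0–9=3205, 10–19=3522, 20–29=3100, 30–39=7781, 40–49=2809, 50+=4413
Period 2:
Births: 3100 * 0.306 = 949, 7781 * 0.193 = 1502 — total 2451
Band 2: 3205 * 0.952 = 3051
Band 3: 3522 * 0.937 = 3300
Band 4: 3100 * 0.951 = 2948
Band 5: 7781 * 0.921 = 7166
Band 6: 2809 * 0.91 + 4413 * 0.576 = 2556 + 2542 = 5098
Net migration: Band 3 − 320 → 2980; Band 4 − 350 → 2598
Population now: 0–9=2451, 10–19=3051, 20–29=2980, 30–39=2598, 40–49=7166, 50+=5098
Period 3:
Births: 2980 * 0.306 = 912, 2598 * 0.193 = 501 — total 1413
Band 2: 2451 * 0.952 = 2333
Band 3: 3051 * 0.937 = 2859
Band 4: 2980 * 0.951 = 2834
Band 5: 2598 * 0.921 = 2393
Band 6: 7166 * 0.91 + 5098 * 0.576 = 6521 + 2936 = 9457
Net migration: Band 3 − 320 → 2539; Band 4 − 350 → 2484
Population now: 0–9=1413, 10–19=2333, 20–29=2539, 30–39=2484, 40–49=2393, 50+=9457
Period 4:
Births: 2539 * 0.306 = 777, 2484 * 0.193 = 479 — total 1256
Band 2: 1413 * 0.952 = 1345
Band 3: 2333 * 0.937 = 2186
Band 4: 2539 * 0.951 = 2415
Band 5: 2484 * 0.921 = 2288
Band 6: 2393 * 0.91 + 9457 * 0.576 = 2178 + 5447 = 7625
Net migration: Band 3 − 320 → 1866; Band 4 − 350 → 2065
Population now: 0–9=1256, 10–19=1345, 20–29=1866, 30–39=2065, 40–49=2288, 50+=7625

2288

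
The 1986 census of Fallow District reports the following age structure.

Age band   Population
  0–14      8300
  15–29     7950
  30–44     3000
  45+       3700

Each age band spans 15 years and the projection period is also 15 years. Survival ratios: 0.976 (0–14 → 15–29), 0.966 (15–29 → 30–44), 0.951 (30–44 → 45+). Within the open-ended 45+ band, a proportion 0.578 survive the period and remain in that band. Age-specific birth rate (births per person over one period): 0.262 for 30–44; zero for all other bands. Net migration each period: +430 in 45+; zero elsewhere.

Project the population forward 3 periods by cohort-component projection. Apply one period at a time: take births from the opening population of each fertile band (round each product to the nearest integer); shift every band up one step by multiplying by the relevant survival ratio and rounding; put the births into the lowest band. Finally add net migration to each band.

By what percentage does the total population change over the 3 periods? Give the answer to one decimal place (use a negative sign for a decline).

Numbering the bands 1..4 from youngest to oldest:
Period 1.
Births: 3000 * 0.262 = 786
Band 2: 8300 * 0.976 = 8101
Band 3: 7950 * 0.966 = 7680
Band 4: 3000 * 0.951 + 3700 * 0.578 = 2853 + 2139 = 4992
Net migration: Band 4 + 430 → 5422
→ [786, 8101, 7680, 5422]
Period 2.
Births: 7680 * 0.262 = 2012
Band 2: 786 * 0.976 = 767
Band 3: 8101 * 0.966 = 7826
Band 4: 7680 * 0.951 + 5422 * 0.578 = 7304 + 3134 = 10438
Net migration: Band 4 + 430 → 10868
→ [2012, 767, 7826, 10868]
Period 3.
Births: 7826 * 0.262 = 2050
Band 2: 2012 * 0.976 = 1964
Band 3: 767 * 0.966 = 741
Band 4: 7826 * 0.951 + 10868 * 0.578 = 7443 + 6282 = 13725
Net migration: Band 4 + 430 → 14155
→ [2050, 1964, 741, 14155]
Total: 22950 → 18910; change = -4040; percentage change = -17.6%

-17.6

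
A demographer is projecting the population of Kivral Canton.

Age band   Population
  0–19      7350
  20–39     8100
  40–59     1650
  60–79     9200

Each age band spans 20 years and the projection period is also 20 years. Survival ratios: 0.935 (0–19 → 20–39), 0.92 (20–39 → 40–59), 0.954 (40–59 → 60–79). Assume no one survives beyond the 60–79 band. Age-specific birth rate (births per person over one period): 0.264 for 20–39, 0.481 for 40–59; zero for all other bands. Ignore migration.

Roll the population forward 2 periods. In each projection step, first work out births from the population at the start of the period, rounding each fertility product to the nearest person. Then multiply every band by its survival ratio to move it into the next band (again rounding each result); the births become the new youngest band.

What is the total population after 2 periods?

21570

Call the groups 1 to 4, youngest first.
After projecting period 1:
Births: 8100 × 0.264 = 2138, 1650 × 0.481 = 794 — total 2932
Group 2: 7350 × 0.935 = 6872
Group 3: 8100 × 0.92 = 7452
Group 4: 1650 × 0.954 = 1574
Population now: 0–19=2932, 20–39=6872, 40–59=7452, 60–79=1574
After projecting period 2:
Births: 6872 × 0.264 = 1814, 7452 × 0.481 = 3584 — total 5398
Group 2: 2932 × 0.935 = 2741
Group 3: 6872 × 0.92 = 6322
Group 4: 7452 × 0.954 = 7109
Population now: 0–19=5398, 20–39=2741, 40–59=6322, 60–79=7109
Total after period 2: 5398 + 2741 + 6322 + 7109 = 21570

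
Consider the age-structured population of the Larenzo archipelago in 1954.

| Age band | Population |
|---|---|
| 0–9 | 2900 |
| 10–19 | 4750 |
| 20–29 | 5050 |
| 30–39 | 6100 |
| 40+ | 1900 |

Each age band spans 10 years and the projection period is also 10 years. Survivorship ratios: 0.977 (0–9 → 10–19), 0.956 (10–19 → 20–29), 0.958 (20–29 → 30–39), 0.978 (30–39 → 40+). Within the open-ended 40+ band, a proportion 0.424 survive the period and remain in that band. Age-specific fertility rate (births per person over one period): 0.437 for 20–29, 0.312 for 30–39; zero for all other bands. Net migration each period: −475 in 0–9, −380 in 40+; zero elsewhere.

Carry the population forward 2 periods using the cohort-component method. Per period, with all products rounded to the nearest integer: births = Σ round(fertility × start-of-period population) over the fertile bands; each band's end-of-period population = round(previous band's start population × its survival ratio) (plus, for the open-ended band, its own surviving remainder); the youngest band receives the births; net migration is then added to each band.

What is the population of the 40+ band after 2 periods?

Period 1.
Births: 5050 × 0.437 = 2207  |  6100 × 0.312 = 1903 → 4110
10–19: 2900 × 0.977 = 2833
20–29: 4750 × 0.956 = 4541
30–39: 5050 × 0.958 = 4838
40+: 6100 × 0.978 + 1900 × 0.424 = 5966 + 806 = 6772
Net migration: 0–9 − 475 → 3635; 40+ − 380 → 6392
Population now: 0–9=3635, 10–19=2833, 20–29=4541, 30–39=4838, 40+=6392
Period 2.
Births: 4541 × 0.437 = 1984  |  4838 × 0.312 = 1509 → 3493
10–19: 3635 × 0.977 = 3551
20–29: 2833 × 0.956 = 2708
30–39: 4541 × 0.958 = 4350
40+: 4838 × 0.978 + 6392 × 0.424 = 4732 + 2710 = 7442
Net migration: 0–9 − 475 → 3018; 40+ − 380 → 7062
Population now: 0–9=3018, 10–19=3551, 20–29=2708, 30–39=4350, 40+=7062

7062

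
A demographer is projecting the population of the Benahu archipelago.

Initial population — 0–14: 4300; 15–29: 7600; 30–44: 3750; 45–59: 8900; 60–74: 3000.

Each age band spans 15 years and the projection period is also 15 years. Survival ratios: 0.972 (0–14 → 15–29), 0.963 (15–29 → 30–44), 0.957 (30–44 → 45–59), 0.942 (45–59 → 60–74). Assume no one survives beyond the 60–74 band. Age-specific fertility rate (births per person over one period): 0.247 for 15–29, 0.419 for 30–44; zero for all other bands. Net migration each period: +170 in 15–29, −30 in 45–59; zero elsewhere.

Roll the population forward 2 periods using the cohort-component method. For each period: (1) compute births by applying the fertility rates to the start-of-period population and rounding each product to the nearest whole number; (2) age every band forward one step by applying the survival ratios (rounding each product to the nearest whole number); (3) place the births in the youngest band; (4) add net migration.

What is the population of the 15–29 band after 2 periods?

3521

Period 1:
Births: 7600 * 0.247 = 1877  |  3750 * 0.419 = 1571 → total 3448
15–29: 4300 * 0.972 = 4180
30–44: 7600 * 0.963 = 7319
45–59: 3750 * 0.957 = 3589
60–74: 8900 * 0.942 = 8384
Net migration: 15–29 + 170 → 4350; 45–59 − 30 → 3559
Population now: 0–14=3448, 15–29=4350, 30–44=7319, 45–59=3559, 60–74=8384
Period 2:
Births: 4350 * 0.247 = 1074  |  7319 * 0.419 = 3067 → total 4141
15–29: 3448 * 0.972 = 3351
30–44: 4350 * 0.963 = 4189
45–59: 7319 * 0.957 = 7004
60–74: 3559 * 0.942 = 3353
Net migration: 15–29 + 170 → 3521; 45–59 − 30 → 6974
Population now: 0–14=4141, 15–29=3521, 30–44=4189, 45–59=6974, 60–74=3353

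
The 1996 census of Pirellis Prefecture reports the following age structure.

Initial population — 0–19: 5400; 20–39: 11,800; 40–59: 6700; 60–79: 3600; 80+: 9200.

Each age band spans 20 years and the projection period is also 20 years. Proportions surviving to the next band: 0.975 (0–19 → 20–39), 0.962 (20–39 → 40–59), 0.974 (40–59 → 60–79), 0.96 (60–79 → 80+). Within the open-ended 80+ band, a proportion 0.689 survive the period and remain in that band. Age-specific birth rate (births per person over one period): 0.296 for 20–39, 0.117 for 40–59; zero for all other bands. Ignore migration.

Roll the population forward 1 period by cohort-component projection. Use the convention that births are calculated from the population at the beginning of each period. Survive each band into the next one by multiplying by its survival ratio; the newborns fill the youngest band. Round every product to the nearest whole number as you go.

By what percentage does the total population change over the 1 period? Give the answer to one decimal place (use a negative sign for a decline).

Period 1.
Births: 11800 × 0.296 = 3493 ; 6700 × 0.117 = 784 — total 4277
20–39: 5400 × 0.975 = 5265
40–59: 11800 × 0.962 = 11352
60–79: 6700 × 0.974 = 6526
80+: 3600 × 0.96 + 9200 × 0.689 = 3456 + 6339 = 9795
Population now: 0–19=4277, 20–39=5265, 40–59=11352, 60–79=6526, 80+=9795
Total: 36700 → 37215; change = 515; percentage change = 1.4%

1.4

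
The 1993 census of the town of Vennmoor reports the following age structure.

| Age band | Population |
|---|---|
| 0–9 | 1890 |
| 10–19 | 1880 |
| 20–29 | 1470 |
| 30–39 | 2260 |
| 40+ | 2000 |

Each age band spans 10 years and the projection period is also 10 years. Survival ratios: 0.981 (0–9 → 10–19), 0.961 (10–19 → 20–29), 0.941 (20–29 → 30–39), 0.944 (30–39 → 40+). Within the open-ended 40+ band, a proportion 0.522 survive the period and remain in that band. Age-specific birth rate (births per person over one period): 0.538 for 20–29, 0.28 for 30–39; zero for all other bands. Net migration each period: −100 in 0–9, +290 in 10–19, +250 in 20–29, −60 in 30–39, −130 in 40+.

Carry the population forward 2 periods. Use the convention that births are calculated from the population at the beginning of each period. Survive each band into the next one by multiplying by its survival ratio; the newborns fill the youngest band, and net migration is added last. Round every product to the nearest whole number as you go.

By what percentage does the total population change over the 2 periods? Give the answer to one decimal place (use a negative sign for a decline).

3.8

Numbering the groups 1..5 from youngest to oldest:
[period 1]
Births: 1470 × 0.538 = 791  |  2260 × 0.28 = 633 → total 1424
Group 2: 1890 × 0.981 = 1854
Group 3: 1880 × 0.961 = 1807
Group 4: 1470 × 0.941 = 1383
Group 5: 2260 × 0.944 + 2000 × 0.522 = 2133 + 1044 = 3177
Net migration: Group 1 − 100 → 1324; Group 2 + 290 → 2144; Group 3 + 250 → 2057; Group 4 − 60 → 1323; Group 5 − 130 → 3047
Giving 1324 / 2144 / 2057 / 1323 / 3047.
[period 2]
Births: 2057 × 0.538 = 1107  |  1323 × 0.28 = 370 → total 1477
Group 2: 1324 × 0.981 = 1299
Group 3: 2144 × 0.961 = 2060
Group 4: 2057 × 0.941 = 1936
Group 5: 1323 × 0.944 + 3047 × 0.522 = 1249 + 1591 = 2840
Net migration: Group 1 − 100 → 1377; Group 2 + 290 → 1589; Group 3 + 250 → 2310; Group 4 − 60 → 1876; Group 5 − 130 → 2710
Giving 1377 / 1589 / 2310 / 1876 / 2710.
Total: 9500 → 9862; change = 362; percentage change = 3.8%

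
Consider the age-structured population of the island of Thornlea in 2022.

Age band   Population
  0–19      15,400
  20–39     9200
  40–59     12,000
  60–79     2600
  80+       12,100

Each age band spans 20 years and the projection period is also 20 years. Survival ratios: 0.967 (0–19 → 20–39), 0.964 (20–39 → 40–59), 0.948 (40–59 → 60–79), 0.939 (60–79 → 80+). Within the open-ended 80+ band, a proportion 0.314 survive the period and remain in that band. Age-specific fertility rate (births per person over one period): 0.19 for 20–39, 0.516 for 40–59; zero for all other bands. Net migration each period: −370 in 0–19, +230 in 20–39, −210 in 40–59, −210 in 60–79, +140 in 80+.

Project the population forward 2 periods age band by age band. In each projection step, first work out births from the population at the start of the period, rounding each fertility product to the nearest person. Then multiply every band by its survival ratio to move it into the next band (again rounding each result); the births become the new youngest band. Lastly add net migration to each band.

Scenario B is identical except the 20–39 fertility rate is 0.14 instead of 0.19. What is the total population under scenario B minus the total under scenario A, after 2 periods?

(Groups numbered youngest = 1 to oldest = 5.)
Period 1.
Births: 9200 × 0.19 = 1748  |  12000 × 0.516 = 6192 → total 7940
Group 2: 15400 × 0.967 = 14892
Group 3: 9200 × 0.964 = 8869
Group 4: 12000 × 0.948 = 11376
Group 5: 2600 × 0.939 + 12100 × 0.314 = 2441 + 3799 = 6240
Net migration: Group 1 − 370 → 7570; Group 2 + 230 → 15122; Group 3 − 210 → 8659; Group 4 − 210 → 11166; Group 5 + 140 → 6380
Population now: 0–19=7570, 20–39=15122, 40–59=8659, 60–79=11166, 80+=6380
Period 2.
Births: 15122 × 0.19 = 2873  |  8659 × 0.516 = 4468 → total 7341
Group 2: 7570 × 0.967 = 7320
Group 3: 15122 × 0.964 = 14578
Group 4: 8659 × 0.948 = 8209
Group 5: 11166 × 0.939 + 6380 × 0.314 = 10485 + 2003 = 12488
Net migration: Group 1 − 370 → 6971; Group 2 + 230 → 7550; Group 3 − 210 → 14368; Group 4 − 210 → 7999; Group 5 + 140 → 12628
Population now: 0–19=6971, 20–39=7550, 40–59=14368, 60–79=7999, 80+=12628
Scenario A total after 2 periods: 49516
Scenario B projection —
Period 1.
Births: 9200 × 0.14 = 1288  |  12000 × 0.516 = 6192 → total 7480
Group 2: 15400 × 0.967 = 14892
Group 3: 9200 × 0.964 = 8869
Group 4: 12000 × 0.948 = 11376
Group 5: 2600 × 0.939 + 12100 × 0.314 = 2441 + 3799 = 6240
Net migration: Group 1 − 370 → 7110; Group 2 + 230 → 15122; Group 3 − 210 → 8659; Group 4 − 210 → 11166; Group 5 + 140 → 6380
Population now: 0–19=7110, 20–39=15122, 40–59=8659, 60–79=11166, 80+=6380
Period 2.
Births: 15122 × 0.14 = 2117  |  8659 × 0.516 = 4468 → total 6585
Group 2: 7110 × 0.967 = 6875
Group 3: 15122 × 0.964 = 14578
Group 4: 8659 × 0.948 = 8209
Group 5: 11166 × 0.939 + 6380 × 0.314 = 10485 + 2003 = 12488
Net migration: Group 1 − 370 → 6215; Group 2 + 230 → 7105; Group 3 − 210 → 14368; Group 4 − 210 → 7999; Group 5 + 140 → 12628
Population now: 0–19=6215, 20–39=7105, 40–59=14368, 60–79=7999, 80+=12628
Scenario B total after 2 periods: 48315
Difference B − A = 48315 − 49516 = -1201

-1201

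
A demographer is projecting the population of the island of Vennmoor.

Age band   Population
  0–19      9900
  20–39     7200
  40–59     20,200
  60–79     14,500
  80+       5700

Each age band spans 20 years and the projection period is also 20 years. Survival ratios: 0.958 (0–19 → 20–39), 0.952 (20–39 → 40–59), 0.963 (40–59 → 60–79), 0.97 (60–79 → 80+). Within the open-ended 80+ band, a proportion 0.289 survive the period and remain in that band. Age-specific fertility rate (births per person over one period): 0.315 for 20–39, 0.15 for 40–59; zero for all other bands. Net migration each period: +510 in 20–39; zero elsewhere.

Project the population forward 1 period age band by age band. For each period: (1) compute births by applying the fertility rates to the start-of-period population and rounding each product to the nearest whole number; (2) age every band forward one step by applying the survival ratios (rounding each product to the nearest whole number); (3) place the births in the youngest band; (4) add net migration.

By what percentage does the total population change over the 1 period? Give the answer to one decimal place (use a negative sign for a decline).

-0.3

— Period 1 —
Births: 7200 × 0.315 = 2268  |  20200 × 0.15 = 3030 — total 5298
20–39: 9900 × 0.958 = 9484
40–59: 7200 × 0.952 = 6854
60–79: 20200 × 0.963 = 19453
80+: 14500 × 0.97 + 5700 × 0.289 = 14065 + 1647 = 15712
Net migration: 20–39 + 510 → 9994
Giving 5298 / 9994 / 6854 / 19453 / 15712.
Total: 57500 → 57311; change = -189; percentage change = -0.3%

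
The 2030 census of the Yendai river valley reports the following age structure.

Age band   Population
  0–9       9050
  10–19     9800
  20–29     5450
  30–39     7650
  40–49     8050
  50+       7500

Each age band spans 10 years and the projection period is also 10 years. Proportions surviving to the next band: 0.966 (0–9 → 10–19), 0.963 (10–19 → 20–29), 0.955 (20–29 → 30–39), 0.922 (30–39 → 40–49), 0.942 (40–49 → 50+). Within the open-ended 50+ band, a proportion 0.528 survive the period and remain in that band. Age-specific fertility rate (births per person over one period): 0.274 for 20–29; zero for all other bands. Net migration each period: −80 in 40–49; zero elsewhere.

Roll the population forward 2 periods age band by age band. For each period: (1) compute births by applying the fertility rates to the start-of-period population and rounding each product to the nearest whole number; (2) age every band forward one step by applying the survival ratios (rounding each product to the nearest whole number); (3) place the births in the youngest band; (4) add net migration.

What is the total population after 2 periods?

38842

Numbering the bands 1..6 from youngest to oldest:
After projecting period 1:
Births: 5450 * 0.274 = 1493
Band 2: 9050 * 0.966 = 8742
Band 3: 9800 * 0.963 = 9437
Band 4: 5450 * 0.955 = 5205
Band 5: 7650 * 0.922 = 7053
Band 6: 8050 * 0.942 + 7500 * 0.528 = 7583 + 3960 = 11543
Net migration: Band 5 − 80 → 6973
→ [1493, 8742, 9437, 5205, 6973, 11543]
After projecting period 2:
Births: 9437 * 0.274 = 2586
Band 2: 1493 * 0.966 = 1442
Band 3: 8742 * 0.963 = 8419
Band 4: 9437 * 0.955 = 9012
Band 5: 5205 * 0.922 = 4799
Band 6: 6973 * 0.942 + 11543 * 0.528 = 6569 + 6095 = 12664
Net migration: Band 5 − 80 → 4719
→ [2586, 1442, 8419, 9012, 4719, 12664]
Total after period 2: 2586 + 1442 + 8419 + 9012 + 4719 + 12664 = 38842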